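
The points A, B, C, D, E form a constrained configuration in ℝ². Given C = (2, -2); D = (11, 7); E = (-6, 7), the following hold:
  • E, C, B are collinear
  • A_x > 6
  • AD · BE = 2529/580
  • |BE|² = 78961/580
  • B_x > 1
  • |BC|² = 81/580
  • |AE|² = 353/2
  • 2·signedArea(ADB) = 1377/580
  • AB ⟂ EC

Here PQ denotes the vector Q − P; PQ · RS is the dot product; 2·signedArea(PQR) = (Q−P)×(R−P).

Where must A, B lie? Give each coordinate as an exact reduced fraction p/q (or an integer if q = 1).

A = (13/2, 5/2)
B = (254/145, -499/290)

1. B_x = 254/145  [line 9·x + 8·y + -2 = 0 ∩ |BE|² = 78961/580]
2. B_y = -499/290  [line 9·x + 8·y + -2 = 0 ∩ |BE|² = 78961/580]
   → B = (254/145, -499/290)
3. A_x = 13/2  [AD · BE = 2529/580 ∩ 2·signedArea(ADB) = 1377/580]
4. A_y = 5/2  [AD · BE = 2529/580 ∩ 2·signedArea(ADB) = 1377/580]
   → A = (13/2, 5/2)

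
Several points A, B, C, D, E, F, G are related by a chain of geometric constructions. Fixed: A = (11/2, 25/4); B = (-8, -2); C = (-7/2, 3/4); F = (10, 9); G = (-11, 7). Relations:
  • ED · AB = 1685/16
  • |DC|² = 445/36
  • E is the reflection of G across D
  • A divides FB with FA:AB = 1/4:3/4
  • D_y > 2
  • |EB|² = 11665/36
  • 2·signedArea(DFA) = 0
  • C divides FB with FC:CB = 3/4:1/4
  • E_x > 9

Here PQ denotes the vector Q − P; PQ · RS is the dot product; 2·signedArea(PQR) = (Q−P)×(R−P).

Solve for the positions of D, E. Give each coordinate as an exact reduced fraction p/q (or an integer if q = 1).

1. D_x = -1/2  [line 11/4·x + -9/2·y + 13 = 0 ∩ |DC|² = 445/36]
2. D_y = 31/12  [line 11/4·x + -9/2·y + 13 = 0 ∩ |DC|² = 445/36]
   → D = (-1/2, 31/12)
3. E_x = 10  [E is the reflection of G across D]
4. E_y = -11/6  [E is the reflection of G across D]
   → E = (10, -11/6)

D = (-1/2, 31/12)
E = (10, -11/6)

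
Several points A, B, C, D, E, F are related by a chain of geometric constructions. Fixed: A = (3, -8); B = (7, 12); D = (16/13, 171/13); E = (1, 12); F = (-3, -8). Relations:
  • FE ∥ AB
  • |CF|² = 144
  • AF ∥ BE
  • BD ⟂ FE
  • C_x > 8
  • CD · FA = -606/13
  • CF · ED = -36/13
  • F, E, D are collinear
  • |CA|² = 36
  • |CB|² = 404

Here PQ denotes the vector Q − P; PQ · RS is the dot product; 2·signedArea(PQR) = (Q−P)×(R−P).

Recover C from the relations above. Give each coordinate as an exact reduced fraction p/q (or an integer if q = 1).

C = (9, -8)

1. C_x = 9  [CD · FA = -606/13 ∩ CF · ED = -36/13]
2. C_y = -8  [CD · FA = -606/13 ∩ CF · ED = -36/13]
   → C = (9, -8)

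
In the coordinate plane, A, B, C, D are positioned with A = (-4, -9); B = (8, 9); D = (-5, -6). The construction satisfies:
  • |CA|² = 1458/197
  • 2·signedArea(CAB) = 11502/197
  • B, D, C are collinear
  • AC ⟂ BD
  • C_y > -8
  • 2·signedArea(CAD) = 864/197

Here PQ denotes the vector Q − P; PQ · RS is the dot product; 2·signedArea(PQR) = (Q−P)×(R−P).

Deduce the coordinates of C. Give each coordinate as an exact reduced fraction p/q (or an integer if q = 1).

1. C_x = -1193/197  [B, D, C are collinear ∩ AC ⟂ BD]
2. C_y = -1422/197  [B, D, C are collinear ∩ AC ⟂ BD]
   → C = (-1193/197, -1422/197)

C = (-1193/197, -1422/197)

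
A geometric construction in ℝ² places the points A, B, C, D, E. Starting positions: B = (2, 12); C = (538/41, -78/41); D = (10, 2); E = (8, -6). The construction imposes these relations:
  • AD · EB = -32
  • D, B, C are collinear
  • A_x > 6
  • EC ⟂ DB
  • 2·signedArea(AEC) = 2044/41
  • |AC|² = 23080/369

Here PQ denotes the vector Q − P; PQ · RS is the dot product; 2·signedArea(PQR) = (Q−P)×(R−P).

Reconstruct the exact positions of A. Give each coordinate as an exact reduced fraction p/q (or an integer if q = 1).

A = (20/3, 8/3)

1. A_x = 20/3  [2·signedArea(AEC) = 2044/41 ∩ AD · EB = -32]
2. A_y = 8/3  [2·signedArea(AEC) = 2044/41 ∩ AD · EB = -32]
   → A = (20/3, 8/3)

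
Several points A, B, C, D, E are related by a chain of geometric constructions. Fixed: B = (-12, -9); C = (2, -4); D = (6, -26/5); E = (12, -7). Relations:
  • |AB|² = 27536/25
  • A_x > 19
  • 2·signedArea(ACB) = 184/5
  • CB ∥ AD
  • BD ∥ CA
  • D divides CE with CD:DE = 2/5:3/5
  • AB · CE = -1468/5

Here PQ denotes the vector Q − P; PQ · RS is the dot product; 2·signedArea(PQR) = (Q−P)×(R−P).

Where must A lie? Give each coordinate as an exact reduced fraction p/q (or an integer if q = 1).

A = (20, -1/5)

1. A_x = 20  [CB ∥ AD ∩ BD ∥ CA]
2. A_y = -1/5  [CB ∥ AD ∩ BD ∥ CA]
   → A = (20, -1/5)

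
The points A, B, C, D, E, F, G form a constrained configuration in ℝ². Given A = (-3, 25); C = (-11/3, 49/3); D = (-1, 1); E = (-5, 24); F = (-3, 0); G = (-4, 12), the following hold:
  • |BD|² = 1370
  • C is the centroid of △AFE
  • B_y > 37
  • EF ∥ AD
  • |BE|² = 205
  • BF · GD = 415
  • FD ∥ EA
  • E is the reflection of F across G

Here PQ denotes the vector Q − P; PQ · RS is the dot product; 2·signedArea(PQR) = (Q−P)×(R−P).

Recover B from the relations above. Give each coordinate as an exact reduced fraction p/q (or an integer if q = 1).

B = (-2, 38)

1. B_x = -2  [line -3·x + 11·y + -424 = 0 ∩ |BE|² = 205]
2. B_y = 38  [line -3·x + 11·y + -424 = 0 ∩ |BE|² = 205]
   → B = (-2, 38)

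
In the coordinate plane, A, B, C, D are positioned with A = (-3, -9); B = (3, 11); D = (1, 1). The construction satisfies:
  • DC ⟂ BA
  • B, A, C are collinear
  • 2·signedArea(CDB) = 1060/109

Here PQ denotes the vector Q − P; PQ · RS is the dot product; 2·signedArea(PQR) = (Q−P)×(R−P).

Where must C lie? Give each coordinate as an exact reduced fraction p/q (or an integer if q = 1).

C = (9/109, 139/109)

1. C_x = 9/109  [B, A, C are collinear ∩ DC ⟂ BA]
2. C_y = 139/109  [B, A, C are collinear ∩ DC ⟂ BA]
   → C = (9/109, 139/109)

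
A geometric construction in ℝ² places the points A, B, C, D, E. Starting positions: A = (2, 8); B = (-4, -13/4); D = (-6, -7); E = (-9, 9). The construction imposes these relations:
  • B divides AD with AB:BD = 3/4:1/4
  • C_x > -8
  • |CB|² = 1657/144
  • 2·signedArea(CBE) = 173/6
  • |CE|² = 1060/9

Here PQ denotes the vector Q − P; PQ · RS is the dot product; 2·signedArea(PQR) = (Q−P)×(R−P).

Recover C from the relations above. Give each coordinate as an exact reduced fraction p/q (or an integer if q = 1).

C = (-7, -5/3)

1. C_x = -7  [line -49/4·x + -5·y + -1129/12 = 0 ∩ |CE|² = 1060/9]
2. C_y = -5/3  [line -49/4·x + -5·y + -1129/12 = 0 ∩ |CE|² = 1060/9]
   → C = (-7, -5/3)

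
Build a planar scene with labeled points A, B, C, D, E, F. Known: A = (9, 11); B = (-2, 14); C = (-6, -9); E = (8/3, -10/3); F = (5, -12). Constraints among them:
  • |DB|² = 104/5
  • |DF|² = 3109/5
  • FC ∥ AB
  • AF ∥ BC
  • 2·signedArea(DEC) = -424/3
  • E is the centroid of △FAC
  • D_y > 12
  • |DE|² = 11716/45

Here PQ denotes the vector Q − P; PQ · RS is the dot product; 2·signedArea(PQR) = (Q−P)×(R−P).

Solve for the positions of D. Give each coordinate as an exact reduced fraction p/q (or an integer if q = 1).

1. D_x = 12/5  [line 17/3·x + -26/3·y + 292/3 = 0 ∩ |DE|² = 11716/45]
2. D_y = 64/5  [line 17/3·x + -26/3·y + 292/3 = 0 ∩ |DE|² = 11716/45]
   → D = (12/5, 64/5)

D = (12/5, 64/5)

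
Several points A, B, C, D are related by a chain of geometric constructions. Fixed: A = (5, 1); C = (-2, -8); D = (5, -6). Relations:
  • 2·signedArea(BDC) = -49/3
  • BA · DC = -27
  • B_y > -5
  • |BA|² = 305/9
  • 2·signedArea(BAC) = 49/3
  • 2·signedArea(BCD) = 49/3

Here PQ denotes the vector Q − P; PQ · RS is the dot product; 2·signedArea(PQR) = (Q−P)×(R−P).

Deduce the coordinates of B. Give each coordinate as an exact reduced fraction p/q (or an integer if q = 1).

1. B_x = 8/3  [2·signedArea(BAC) = 49/3 ∩ 2·signedArea(BCD) = 49/3]
2. B_y = -13/3  [2·signedArea(BAC) = 49/3 ∩ 2·signedArea(BCD) = 49/3]
   → B = (8/3, -13/3)

B = (8/3, -13/3)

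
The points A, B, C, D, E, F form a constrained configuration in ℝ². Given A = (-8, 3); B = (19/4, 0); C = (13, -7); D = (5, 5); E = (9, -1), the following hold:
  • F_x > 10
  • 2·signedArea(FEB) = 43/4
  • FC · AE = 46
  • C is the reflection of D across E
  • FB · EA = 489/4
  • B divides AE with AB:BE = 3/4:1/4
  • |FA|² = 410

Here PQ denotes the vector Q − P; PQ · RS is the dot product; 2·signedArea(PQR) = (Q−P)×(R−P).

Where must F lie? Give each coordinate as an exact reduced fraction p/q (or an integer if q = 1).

F = (11, -4)

1. F_x = 11  [2·signedArea(FEB) = 43/4 ∩ FB · EA = 489/4]
2. F_y = -4  [2·signedArea(FEB) = 43/4 ∩ FB · EA = 489/4]
   → F = (11, -4)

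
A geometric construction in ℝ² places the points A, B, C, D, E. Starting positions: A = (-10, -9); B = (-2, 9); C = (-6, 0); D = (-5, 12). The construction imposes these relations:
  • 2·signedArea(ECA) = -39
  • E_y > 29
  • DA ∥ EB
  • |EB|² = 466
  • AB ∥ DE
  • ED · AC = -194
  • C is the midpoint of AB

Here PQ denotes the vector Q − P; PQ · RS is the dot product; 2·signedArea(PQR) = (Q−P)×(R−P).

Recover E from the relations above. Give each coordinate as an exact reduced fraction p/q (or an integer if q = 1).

1. E_x = 3  [DA ∥ EB ∩ AB ∥ DE]
2. E_y = 30  [DA ∥ EB ∩ AB ∥ DE]
   → E = (3, 30)

E = (3, 30)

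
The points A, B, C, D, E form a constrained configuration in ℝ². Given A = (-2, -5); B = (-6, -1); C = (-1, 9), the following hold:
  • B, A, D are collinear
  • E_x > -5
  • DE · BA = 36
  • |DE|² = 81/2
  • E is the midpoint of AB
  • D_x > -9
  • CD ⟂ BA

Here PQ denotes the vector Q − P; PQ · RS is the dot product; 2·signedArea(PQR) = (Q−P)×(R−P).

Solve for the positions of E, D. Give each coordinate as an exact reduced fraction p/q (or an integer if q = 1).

1. E_x = -4  [E is the midpoint of AB]
2. E_y = -3  [E is the midpoint of AB]
   → E = (-4, -3)
3. D_x = -17/2  [B, A, D are collinear ∩ CD ⟂ BA]
4. D_y = 3/2  [B, A, D are collinear ∩ CD ⟂ BA]
   → D = (-17/2, 3/2)

D = (-17/2, 3/2)
E = (-4, -3)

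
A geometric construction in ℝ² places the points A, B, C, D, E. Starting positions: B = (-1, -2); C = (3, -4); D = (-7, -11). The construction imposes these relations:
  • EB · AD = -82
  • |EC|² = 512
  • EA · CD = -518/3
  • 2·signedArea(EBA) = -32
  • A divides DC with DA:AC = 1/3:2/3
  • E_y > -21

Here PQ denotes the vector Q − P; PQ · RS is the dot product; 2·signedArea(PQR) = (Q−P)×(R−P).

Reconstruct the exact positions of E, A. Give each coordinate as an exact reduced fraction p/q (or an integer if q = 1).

A = (-11/3, -26/3)
E = (-13, -20)

1. A_x = -11/3  [A divides DC with DA:AC = 1/3:2/3]
2. A_y = -26/3  [A divides DC with DA:AC = 1/3:2/3]
   → A = (-11/3, -26/3)
3. E_x = -13  [EA · CD = -518/3 ∩ 2·signedArea(EBA) = -32]
4. E_y = -20  [EA · CD = -518/3 ∩ 2·signedArea(EBA) = -32]
   → E = (-13, -20)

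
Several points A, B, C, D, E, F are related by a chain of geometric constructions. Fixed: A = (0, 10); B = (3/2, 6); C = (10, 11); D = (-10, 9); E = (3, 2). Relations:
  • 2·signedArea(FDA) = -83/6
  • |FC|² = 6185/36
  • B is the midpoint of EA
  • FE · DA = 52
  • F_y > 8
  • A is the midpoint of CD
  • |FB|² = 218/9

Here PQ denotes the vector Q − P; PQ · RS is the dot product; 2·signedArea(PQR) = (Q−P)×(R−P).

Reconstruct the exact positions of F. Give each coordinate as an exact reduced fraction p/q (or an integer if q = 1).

F = (-17/6, 25/3)

1. F_x = -17/6  [2·signedArea(FDA) = -83/6 ∩ FE · DA = 52]
2. F_y = 25/3  [2·signedArea(FDA) = -83/6 ∩ FE · DA = 52]
   → F = (-17/6, 25/3)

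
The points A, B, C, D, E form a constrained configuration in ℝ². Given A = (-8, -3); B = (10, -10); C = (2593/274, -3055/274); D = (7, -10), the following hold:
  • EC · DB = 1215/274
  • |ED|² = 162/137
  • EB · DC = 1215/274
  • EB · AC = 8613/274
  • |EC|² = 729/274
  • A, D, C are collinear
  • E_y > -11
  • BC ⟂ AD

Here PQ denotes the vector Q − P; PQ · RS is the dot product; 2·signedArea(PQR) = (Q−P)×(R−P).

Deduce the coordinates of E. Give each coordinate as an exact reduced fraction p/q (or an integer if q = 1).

E = (1094/137, -1433/137)

1. E_x = 1094/137  [EB · DC = 1215/274 ∩ EC · DB = 1215/274]
2. E_y = -1433/137  [EB · DC = 1215/274 ∩ EC · DB = 1215/274]
   → E = (1094/137, -1433/137)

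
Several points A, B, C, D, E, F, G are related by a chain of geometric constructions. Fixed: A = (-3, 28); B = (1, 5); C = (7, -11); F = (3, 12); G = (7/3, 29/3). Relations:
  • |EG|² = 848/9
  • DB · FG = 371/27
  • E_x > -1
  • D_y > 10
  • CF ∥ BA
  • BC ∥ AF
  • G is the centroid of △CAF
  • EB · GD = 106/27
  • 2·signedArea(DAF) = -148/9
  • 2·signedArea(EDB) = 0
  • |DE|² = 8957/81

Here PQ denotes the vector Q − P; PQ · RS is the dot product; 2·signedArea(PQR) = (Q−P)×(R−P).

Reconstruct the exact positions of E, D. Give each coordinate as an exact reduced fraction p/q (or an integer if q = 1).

D = (23/9, 94/9)
E = (-1/3, 1/3)

1. D_x = 23/9  [DB · FG = 371/27 ∩ 2·signedArea(DAF) = -148/9]
2. D_y = 94/9  [DB · FG = 371/27 ∩ 2·signedArea(DAF) = -148/9]
   → D = (23/9, 94/9)
3. E_x = -1/3  [2·signedArea(EDB) = 0 ∩ EB · GD = 106/27]
4. E_y = 1/3  [2·signedArea(EDB) = 0 ∩ EB · GD = 106/27]
   → E = (-1/3, 1/3)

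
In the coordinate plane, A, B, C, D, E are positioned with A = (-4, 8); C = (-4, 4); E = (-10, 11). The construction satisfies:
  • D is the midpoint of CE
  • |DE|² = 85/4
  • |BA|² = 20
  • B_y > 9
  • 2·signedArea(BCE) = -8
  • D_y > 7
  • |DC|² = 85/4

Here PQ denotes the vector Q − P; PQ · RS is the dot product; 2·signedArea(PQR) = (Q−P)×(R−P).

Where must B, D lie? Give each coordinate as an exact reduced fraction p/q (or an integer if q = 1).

1. B_x = -8  [line -7·x + -6·y + 4 = 0 ∩ |BA|² = 20]
2. B_y = 10  [line -7·x + -6·y + 4 = 0 ∩ |BA|² = 20]
   → B = (-8, 10)
3. D_x = -7  [D is the midpoint of CE]
4. D_y = 15/2  [D is the midpoint of CE]
   → D = (-7, 15/2)

B = (-8, 10)
D = (-7, 15/2)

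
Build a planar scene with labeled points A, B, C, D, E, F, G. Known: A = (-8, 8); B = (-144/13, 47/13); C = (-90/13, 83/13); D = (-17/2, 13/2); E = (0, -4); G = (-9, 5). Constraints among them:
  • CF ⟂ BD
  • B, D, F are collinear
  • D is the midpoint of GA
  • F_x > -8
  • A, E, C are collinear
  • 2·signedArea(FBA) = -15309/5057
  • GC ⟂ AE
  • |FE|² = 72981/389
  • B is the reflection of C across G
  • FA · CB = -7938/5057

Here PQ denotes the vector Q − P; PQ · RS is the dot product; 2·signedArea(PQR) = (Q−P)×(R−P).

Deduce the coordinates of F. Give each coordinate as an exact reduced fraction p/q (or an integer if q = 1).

1. F_x = -39735/5057  [B, D, F are collinear ∩ CF ⟂ BD]
2. F_y = 36508/5057  [B, D, F are collinear ∩ CF ⟂ BD]
   → F = (-39735/5057, 36508/5057)

F = (-39735/5057, 36508/5057)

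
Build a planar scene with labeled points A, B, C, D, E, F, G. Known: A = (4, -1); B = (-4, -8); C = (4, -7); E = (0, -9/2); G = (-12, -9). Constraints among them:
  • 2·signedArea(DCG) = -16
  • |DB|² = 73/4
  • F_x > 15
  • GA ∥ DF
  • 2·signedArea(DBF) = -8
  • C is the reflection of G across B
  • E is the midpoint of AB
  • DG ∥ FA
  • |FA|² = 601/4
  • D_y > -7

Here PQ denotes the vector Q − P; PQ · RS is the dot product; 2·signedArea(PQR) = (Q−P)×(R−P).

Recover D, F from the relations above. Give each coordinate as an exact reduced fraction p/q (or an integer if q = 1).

1. D_x = 0  [line 2·x + -16·y + -104 = 0 ∩ |DB|² = 73/4]
2. D_y = -13/2  [line 2·x + -16·y + -104 = 0 ∩ |DB|² = 73/4]
   → D = (0, -13/2)
3. F_x = 16  [2·signedArea(DBF) = -8 ∩ DG ∥ FA]
4. F_y = 3/2  [2·signedArea(DBF) = -8 ∩ DG ∥ FA]
   → F = (16, 3/2)

D = (0, -13/2)
F = (16, 3/2)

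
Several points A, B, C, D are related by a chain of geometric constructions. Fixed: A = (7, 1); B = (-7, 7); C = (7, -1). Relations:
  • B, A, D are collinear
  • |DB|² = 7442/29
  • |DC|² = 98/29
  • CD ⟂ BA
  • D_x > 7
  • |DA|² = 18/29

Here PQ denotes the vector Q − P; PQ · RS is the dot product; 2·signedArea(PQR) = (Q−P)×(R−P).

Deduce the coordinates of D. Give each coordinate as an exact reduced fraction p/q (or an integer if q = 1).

1. D_x = 224/29  [B, A, D are collinear ∩ CD ⟂ BA]
2. D_y = 20/29  [B, A, D are collinear ∩ CD ⟂ BA]
   → D = (224/29, 20/29)

D = (224/29, 20/29)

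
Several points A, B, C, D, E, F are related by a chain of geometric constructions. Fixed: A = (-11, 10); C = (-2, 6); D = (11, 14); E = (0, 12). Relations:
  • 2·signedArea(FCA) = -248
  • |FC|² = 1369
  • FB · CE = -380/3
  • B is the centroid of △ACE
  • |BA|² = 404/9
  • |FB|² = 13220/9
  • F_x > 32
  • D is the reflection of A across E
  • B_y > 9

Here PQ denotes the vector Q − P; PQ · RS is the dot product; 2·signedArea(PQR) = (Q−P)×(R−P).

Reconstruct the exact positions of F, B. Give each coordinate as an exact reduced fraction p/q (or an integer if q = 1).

B = (-13/3, 28/3)
F = (33, 18)

1. F_x = 33  [line -4·x + -9·y + 294 = 0 ∩ |FC|² = 1369]
2. F_y = 18  [line -4·x + -9·y + 294 = 0 ∩ |FC|² = 1369]
   → F = (33, 18)
3. B_x = -13/3  [FB · CE = -380/3 ∩ B is the centroid of △ACE]
4. B_y = 28/3  [FB · CE = -380/3 ∩ B is the centroid of △ACE]
   → B = (-13/3, 28/3)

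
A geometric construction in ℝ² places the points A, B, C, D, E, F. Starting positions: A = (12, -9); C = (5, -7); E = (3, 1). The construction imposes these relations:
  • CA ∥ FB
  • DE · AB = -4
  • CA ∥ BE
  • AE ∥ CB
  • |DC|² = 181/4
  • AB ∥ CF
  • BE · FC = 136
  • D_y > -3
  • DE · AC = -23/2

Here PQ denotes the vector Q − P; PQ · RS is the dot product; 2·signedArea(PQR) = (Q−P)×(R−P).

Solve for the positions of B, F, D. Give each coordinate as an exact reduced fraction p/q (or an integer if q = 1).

1. B_x = -4  [CA ∥ BE ∩ AE ∥ CB]
2. B_y = 3  [CA ∥ BE ∩ AE ∥ CB]
   → B = (-4, 3)
3. F_x = -11  [CA ∥ FB ∩ AB ∥ CF]
4. F_y = 5  [CA ∥ FB ∩ AB ∥ CF]
   → F = (-11, 5)
5. D_x = 1/2  [DE · AB = -4 ∩ DE · AC = -23/2]
6. D_y = -2  [DE · AB = -4 ∩ DE · AC = -23/2]
   → D = (1/2, -2)

B = (-4, 3)
D = (1/2, -2)
F = (-11, 5)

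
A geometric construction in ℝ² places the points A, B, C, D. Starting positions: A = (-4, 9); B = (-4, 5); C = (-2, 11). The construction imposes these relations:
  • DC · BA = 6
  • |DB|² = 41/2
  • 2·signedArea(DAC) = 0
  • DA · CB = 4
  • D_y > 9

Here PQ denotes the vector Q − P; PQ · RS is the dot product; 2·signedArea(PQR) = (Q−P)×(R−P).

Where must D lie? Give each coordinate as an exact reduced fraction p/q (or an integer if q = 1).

1. D_x = -7/2  [2·signedArea(DAC) = 0 ∩ DC · BA = 6]
2. D_y = 19/2  [2·signedArea(DAC) = 0 ∩ DC · BA = 6]
   → D = (-7/2, 19/2)

D = (-7/2, 19/2)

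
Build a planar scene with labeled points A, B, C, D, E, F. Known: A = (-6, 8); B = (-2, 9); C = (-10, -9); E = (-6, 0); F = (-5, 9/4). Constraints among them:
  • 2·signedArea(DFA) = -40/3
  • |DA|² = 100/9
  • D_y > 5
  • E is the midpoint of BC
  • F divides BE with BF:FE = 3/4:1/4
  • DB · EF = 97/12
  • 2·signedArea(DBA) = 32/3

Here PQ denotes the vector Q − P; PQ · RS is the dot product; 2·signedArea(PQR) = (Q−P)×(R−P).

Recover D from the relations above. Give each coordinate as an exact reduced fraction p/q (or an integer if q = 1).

1. D_x = -10/3  [2·signedArea(DFA) = -40/3 ∩ 2·signedArea(DBA) = 32/3]
2. D_y = 6  [2·signedArea(DFA) = -40/3 ∩ 2·signedArea(DBA) = 32/3]
   → D = (-10/3, 6)

D = (-10/3, 6)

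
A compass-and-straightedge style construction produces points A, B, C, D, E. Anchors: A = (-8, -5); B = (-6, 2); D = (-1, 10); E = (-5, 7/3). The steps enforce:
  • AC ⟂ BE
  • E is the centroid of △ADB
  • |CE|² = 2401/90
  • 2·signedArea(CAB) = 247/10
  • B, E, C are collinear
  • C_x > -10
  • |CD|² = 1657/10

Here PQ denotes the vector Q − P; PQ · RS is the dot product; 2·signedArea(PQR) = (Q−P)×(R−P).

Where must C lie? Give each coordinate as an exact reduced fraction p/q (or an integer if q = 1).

C = (-99/10, 7/10)

1. C_x = -99/10  [B, E, C are collinear ∩ AC ⟂ BE]
2. C_y = 7/10  [B, E, C are collinear ∩ AC ⟂ BE]
   → C = (-99/10, 7/10)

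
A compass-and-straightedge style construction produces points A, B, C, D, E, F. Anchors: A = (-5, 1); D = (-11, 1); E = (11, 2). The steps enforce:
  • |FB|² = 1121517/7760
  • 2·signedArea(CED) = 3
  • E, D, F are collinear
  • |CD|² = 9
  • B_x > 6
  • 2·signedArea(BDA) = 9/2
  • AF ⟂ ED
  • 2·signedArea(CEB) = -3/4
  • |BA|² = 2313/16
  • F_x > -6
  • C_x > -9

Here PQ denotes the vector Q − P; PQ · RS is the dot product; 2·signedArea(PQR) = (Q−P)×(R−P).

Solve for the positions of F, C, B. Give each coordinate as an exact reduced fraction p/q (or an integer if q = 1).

B = (7, 7/4)
C = (-8, 1)
F = (-2431/485, 617/485)

1. F_x = -2431/485  [E, D, F are collinear ∩ AF ⟂ ED]
2. F_y = 617/485  [E, D, F are collinear ∩ AF ⟂ ED]
   → F = (-2431/485, 617/485)
3. C_x = -8  [line 1·x + -22·y + 30 = 0 ∩ |CD|² = 9]
4. C_y = 1  [line 1·x + -22·y + 30 = 0 ∩ |CD|² = 9]
   → C = (-8, 1)
5. B_x = 7  [2·signedArea(BDA) = 9/2 ∩ 2·signedArea(CEB) = -3/4]
6. B_y = 7/4  [2·signedArea(BDA) = 9/2 ∩ 2·signedArea(CEB) = -3/4]
   → B = (7, 7/4)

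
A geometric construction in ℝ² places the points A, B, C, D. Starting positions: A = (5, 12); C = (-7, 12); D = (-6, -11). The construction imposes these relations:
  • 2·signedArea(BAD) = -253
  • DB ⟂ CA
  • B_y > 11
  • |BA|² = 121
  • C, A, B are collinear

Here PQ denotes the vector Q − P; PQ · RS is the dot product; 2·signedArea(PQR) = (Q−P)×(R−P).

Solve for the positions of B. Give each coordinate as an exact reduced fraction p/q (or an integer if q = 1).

1. B_x = -6  [C, A, B are collinear ∩ DB ⟂ CA]
2. B_y = 12  [C, A, B are collinear ∩ DB ⟂ CA]
   → B = (-6, 12)

B = (-6, 12)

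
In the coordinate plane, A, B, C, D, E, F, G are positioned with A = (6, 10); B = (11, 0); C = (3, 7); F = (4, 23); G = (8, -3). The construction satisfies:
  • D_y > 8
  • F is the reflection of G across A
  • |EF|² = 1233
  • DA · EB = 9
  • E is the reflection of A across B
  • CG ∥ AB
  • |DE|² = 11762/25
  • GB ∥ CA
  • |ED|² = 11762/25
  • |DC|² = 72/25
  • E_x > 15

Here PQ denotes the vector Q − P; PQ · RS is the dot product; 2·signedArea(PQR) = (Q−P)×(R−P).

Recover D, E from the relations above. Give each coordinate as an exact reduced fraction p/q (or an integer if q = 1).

1. E_x = 16  [E is the reflection of A across B]
2. E_y = -10  [E is the reflection of A across B]
   → E = (16, -10)
3. D_x = 21/5  [line 5·x + -10·y + 61 = 0 ∩ |DC|² = 72/25]
4. D_y = 41/5  [line 5·x + -10·y + 61 = 0 ∩ |DC|² = 72/25]
   → D = (21/5, 41/5)

D = (21/5, 41/5)
E = (16, -10)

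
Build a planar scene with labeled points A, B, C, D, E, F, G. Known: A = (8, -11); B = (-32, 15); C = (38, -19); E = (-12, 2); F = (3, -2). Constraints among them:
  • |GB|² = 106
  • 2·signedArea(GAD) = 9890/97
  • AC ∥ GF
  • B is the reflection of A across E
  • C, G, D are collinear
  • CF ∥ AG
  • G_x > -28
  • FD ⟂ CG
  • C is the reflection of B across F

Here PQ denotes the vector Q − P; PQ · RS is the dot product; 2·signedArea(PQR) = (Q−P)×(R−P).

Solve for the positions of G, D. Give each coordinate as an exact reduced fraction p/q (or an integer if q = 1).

D = (176/97, -493/97)
G = (-27, 6)

1. G_x = -27  [AC ∥ GF ∩ CF ∥ AG]
2. G_y = 6  [AC ∥ GF ∩ CF ∥ AG]
   → G = (-27, 6)
3. D_x = 176/97  [C, G, D are collinear ∩ FD ⟂ CG]
4. D_y = -493/97  [C, G, D are collinear ∩ FD ⟂ CG]
   → D = (176/97, -493/97)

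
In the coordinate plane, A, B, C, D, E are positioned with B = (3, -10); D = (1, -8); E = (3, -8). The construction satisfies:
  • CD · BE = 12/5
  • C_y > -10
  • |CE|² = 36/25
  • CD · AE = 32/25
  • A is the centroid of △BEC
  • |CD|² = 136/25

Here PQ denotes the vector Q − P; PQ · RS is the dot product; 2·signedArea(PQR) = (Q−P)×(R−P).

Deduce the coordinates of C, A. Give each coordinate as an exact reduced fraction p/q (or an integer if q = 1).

A = (3, -136/15)
C = (3, -46/5)

1. C_y = -46/5  [CD · BE = 12/5]
2. C_x = 3  [|CE|² = 36/25]
   → C = (3, -46/5)
3. A_x = 3  [A is the centroid of △BEC]
4. A_y = -136/15  [A is the centroid of △BEC]
   → A = (3, -136/15)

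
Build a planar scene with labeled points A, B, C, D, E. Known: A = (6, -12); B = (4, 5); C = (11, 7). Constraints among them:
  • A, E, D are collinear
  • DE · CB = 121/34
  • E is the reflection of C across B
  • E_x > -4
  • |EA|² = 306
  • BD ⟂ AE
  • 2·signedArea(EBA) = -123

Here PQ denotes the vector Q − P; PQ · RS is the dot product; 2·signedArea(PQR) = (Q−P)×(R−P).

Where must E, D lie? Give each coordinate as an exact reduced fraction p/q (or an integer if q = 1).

D = (-69/34, 47/34)
E = (-3, 3)

1. E_x = -3  [E is the reflection of C across B]
2. E_y = 3  [E is the reflection of C across B]
   → E = (-3, 3)
3. D_x = -69/34  [A, E, D are collinear ∩ BD ⟂ AE]
4. D_y = 47/34  [A, E, D are collinear ∩ BD ⟂ AE]
   → D = (-69/34, 47/34)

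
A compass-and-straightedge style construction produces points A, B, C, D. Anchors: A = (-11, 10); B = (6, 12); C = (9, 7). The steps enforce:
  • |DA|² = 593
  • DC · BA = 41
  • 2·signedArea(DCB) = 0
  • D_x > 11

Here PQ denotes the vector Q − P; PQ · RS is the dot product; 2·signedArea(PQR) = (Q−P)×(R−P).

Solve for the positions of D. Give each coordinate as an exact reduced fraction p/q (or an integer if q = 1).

D = (12, 2)

1. D_x = 12  [2·signedArea(DCB) = 0 ∩ DC · BA = 41]
2. D_y = 2  [2·signedArea(DCB) = 0 ∩ DC · BA = 41]
   → D = (12, 2)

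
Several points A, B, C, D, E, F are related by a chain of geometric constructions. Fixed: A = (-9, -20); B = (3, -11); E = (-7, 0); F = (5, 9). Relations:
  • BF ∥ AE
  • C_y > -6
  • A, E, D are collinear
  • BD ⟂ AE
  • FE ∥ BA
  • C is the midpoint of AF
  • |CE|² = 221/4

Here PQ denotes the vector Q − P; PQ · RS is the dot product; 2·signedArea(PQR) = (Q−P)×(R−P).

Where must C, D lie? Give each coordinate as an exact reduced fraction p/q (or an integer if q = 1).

1. C_x = -2  [C is the midpoint of AF]
2. C_y = -11/2  [C is the midpoint of AF]
   → C = (-2, -11/2)
3. D_x = -807/101  [A, E, D are collinear ∩ BD ⟂ AE]
4. D_y = -1000/101  [A, E, D are collinear ∩ BD ⟂ AE]
   → D = (-807/101, -1000/101)

C = (-2, -11/2)
D = (-807/101, -1000/101)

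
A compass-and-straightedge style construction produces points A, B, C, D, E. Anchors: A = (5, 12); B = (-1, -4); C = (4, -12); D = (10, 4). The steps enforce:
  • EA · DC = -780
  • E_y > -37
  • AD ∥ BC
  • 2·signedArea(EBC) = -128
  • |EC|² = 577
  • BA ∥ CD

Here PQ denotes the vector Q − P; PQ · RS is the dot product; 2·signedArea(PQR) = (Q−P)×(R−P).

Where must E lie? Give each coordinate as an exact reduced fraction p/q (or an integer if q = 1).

E = (3, -36)

1. E_x = 3  [2·signedArea(EBC) = -128 ∩ EA · DC = -780]
2. E_y = -36  [2·signedArea(EBC) = -128 ∩ EA · DC = -780]
   → E = (3, -36)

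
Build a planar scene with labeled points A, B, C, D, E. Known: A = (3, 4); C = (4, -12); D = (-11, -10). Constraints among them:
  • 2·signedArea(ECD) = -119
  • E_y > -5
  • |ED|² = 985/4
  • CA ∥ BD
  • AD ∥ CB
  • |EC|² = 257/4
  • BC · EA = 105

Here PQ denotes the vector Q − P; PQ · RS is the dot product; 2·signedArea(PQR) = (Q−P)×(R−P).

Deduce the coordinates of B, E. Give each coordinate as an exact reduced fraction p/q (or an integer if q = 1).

1. B_x = -10  [CA ∥ BD ∩ AD ∥ CB]
2. B_y = -26  [CA ∥ BD ∩ AD ∥ CB]
   → B = (-10, -26)
3. E_x = 7/2  [2·signedArea(ECD) = -119 ∩ BC · EA = 105]
4. E_y = -4  [2·signedArea(ECD) = -119 ∩ BC · EA = 105]
   → E = (7/2, -4)

B = (-10, -26)
E = (7/2, -4)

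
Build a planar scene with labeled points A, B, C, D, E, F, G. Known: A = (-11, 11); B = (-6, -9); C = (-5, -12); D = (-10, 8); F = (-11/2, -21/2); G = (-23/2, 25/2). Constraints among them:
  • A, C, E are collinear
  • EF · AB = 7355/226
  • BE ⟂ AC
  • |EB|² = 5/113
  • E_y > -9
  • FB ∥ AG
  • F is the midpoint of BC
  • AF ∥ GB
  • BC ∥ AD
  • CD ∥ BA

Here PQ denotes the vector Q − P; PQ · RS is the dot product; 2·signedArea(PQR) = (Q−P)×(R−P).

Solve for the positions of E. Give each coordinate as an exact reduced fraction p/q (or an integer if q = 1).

1. E_x = -655/113  [A, C, E are collinear ∩ BE ⟂ AC]
2. E_y = -1011/113  [A, C, E are collinear ∩ BE ⟂ AC]
   → E = (-655/113, -1011/113)

E = (-655/113, -1011/113)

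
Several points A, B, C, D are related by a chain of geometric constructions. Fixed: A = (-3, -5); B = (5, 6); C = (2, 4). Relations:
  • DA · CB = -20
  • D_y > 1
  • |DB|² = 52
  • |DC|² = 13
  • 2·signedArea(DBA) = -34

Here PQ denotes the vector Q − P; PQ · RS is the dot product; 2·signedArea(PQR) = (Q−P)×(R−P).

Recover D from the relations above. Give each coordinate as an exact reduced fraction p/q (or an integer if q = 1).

1. D_x = -1  [DA · CB = -20 ∩ 2·signedArea(DBA) = -34]
2. D_y = 2  [DA · CB = -20 ∩ 2·signedArea(DBA) = -34]
   → D = (-1, 2)

D = (-1, 2)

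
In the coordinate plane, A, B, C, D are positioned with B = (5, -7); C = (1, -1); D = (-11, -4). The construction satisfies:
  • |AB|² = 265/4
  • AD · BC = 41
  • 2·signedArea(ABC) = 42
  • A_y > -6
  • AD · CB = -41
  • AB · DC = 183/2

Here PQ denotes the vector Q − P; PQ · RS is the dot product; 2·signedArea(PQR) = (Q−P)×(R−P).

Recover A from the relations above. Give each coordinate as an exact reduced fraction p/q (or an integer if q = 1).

A = (-3, -11/2)

1. A_x = -3  [2·signedArea(ABC) = 42 ∩ AD · BC = 41]
2. A_y = -11/2  [2·signedArea(ABC) = 42 ∩ AD · BC = 41]
   → A = (-3, -11/2)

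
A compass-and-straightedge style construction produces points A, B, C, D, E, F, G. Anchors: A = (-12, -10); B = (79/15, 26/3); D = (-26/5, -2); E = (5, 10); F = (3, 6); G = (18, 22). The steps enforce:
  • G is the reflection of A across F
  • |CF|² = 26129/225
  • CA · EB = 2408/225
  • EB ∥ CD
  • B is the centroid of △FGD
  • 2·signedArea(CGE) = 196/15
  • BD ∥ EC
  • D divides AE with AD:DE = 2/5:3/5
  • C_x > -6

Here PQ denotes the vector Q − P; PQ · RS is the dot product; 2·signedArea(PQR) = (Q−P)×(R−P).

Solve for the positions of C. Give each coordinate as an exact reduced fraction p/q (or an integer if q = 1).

C = (-82/15, -2/3)

1. C_x = -82/15  [EB ∥ CD ∩ BD ∥ EC]
2. C_y = -2/3  [EB ∥ CD ∩ BD ∥ EC]
   → C = (-82/15, -2/3)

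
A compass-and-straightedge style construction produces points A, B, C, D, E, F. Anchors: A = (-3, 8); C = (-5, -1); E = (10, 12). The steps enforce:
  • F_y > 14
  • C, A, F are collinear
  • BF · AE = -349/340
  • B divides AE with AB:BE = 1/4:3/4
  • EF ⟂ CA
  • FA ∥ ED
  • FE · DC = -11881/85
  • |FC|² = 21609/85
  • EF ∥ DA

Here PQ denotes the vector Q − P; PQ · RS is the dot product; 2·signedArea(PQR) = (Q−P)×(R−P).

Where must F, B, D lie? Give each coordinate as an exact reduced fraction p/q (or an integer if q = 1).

1. F_x = -131/85  [C, A, F are collinear ∩ EF ⟂ CA]
2. F_y = 1238/85  [C, A, F are collinear ∩ EF ⟂ CA]
   → F = (-131/85, 1238/85)
3. B_x = 1/4  [B divides AE with AB:BE = 1/4:3/4]
4. B_y = 9  [B divides AE with AB:BE = 1/4:3/4]
   → B = (1/4, 9)
5. D_x = 726/85  [EF ∥ DA ∩ FA ∥ ED]
6. D_y = 462/85  [EF ∥ DA ∩ FA ∥ ED]
   → D = (726/85, 462/85)

B = (1/4, 9)
D = (726/85, 462/85)
F = (-131/85, 1238/85)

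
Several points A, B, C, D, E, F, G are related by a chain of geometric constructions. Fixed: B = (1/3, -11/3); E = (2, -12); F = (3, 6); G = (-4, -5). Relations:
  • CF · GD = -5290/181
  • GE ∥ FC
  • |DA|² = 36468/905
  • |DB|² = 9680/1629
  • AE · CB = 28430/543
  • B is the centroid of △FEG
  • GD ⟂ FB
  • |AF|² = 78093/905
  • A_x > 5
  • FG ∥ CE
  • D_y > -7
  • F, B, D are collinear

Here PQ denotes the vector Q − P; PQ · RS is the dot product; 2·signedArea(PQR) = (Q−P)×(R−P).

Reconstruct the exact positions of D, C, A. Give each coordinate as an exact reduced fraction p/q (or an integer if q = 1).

A = (4773/905, -2721/905)
C = (9, -1)
D = (-57/181, -1089/181)

1. D_x = -57/181  [F, B, D are collinear ∩ GD ⟂ FB]
2. D_y = -1089/181  [F, B, D are collinear ∩ GD ⟂ FB]
   → D = (-57/181, -1089/181)
3. C_x = 9  [FG ∥ CE ∩ GE ∥ FC]
4. C_y = -1  [FG ∥ CE ∩ GE ∥ FC]
   → C = (9, -1)
5. A_x = 4773/905  [line 26/3·x + 8/3·y + -6822/181 = 0 ∩ |AF|² = 78093/905]
6. A_y = -2721/905  [line 26/3·x + 8/3·y + -6822/181 = 0 ∩ |AF|² = 78093/905]
   → A = (4773/905, -2721/905)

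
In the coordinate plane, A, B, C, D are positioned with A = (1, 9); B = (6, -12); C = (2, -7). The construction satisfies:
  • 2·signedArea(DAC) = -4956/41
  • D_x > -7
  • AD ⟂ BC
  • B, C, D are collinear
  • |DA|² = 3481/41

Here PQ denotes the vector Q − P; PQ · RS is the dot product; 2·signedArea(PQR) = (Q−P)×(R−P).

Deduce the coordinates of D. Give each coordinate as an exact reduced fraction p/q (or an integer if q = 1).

1. D_x = -254/41  [B, C, D are collinear ∩ AD ⟂ BC]
2. D_y = 133/41  [B, C, D are collinear ∩ AD ⟂ BC]
   → D = (-254/41, 133/41)

D = (-254/41, 133/41)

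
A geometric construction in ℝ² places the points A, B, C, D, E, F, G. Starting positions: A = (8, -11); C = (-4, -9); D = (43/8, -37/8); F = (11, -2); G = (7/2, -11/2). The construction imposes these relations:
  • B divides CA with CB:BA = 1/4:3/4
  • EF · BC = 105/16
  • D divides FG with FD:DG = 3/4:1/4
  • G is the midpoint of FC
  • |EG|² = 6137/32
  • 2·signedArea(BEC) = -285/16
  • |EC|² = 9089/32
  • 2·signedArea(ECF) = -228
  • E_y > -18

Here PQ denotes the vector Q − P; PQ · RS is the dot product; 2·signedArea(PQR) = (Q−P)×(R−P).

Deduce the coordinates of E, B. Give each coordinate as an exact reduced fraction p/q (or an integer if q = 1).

1. E_x = 85/8  [line -7·x + 15·y + 335 = 0 ∩ |EG|² = 6137/32]
2. E_y = -139/8  [line -7·x + 15·y + 335 = 0 ∩ |EG|² = 6137/32]
   → E = (85/8, -139/8)
3. B_x = -1  [EF · BC = 105/16 ∩ B divides CA with CB:BA = 1/4:3/4]
4. B_y = -19/2  [EF · BC = 105/16 ∩ B divides CA with CB:BA = 1/4:3/4]
   → B = (-1, -19/2)

B = (-1, -19/2)
E = (85/8, -139/8)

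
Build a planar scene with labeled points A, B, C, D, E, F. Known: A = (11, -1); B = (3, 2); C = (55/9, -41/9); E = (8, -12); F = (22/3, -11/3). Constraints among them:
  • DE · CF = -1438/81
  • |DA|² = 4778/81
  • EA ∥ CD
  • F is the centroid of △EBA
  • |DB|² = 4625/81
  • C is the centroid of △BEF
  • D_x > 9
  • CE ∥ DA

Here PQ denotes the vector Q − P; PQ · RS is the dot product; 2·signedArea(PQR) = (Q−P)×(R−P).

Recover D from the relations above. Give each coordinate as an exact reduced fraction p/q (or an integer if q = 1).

D = (82/9, 58/9)

1. D_x = 82/9  [CE ∥ DA ∩ EA ∥ CD]
2. D_y = 58/9  [CE ∥ DA ∩ EA ∥ CD]
   → D = (82/9, 58/9)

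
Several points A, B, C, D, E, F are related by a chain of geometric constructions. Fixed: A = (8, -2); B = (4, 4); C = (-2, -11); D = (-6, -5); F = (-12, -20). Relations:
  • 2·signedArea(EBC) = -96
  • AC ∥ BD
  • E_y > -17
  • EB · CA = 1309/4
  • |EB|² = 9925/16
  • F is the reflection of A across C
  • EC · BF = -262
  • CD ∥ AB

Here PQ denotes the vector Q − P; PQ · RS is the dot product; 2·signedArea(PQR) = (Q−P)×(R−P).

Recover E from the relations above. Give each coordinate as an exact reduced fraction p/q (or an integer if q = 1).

E = (-21/2, -65/4)

1. E_x = -21/2  [EC · BF = -262 ∩ EB · CA = 1309/4]
2. E_y = -65/4  [EC · BF = -262 ∩ EB · CA = 1309/4]
   → E = (-21/2, -65/4)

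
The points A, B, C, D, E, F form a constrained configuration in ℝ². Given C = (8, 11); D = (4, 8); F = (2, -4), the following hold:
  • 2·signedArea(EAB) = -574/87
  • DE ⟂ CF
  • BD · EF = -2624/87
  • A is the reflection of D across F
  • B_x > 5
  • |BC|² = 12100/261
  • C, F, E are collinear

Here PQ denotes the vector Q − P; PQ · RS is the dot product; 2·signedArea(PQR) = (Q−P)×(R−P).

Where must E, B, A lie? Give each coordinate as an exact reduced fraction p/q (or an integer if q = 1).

A = (0, -16)
B = (476/87, 407/87)
E = (186/29, 204/29)

1. E_x = 186/29  [C, F, E are collinear ∩ DE ⟂ CF]
2. E_y = 204/29  [C, F, E are collinear ∩ DE ⟂ CF]
   → E = (186/29, 204/29)
3. B_x = 476/87  [line 128/29·x + 320/29·y + -6592/87 = 0 ∩ |BC|² = 12100/261]
4. B_y = 407/87  [line 128/29·x + 320/29·y + -6592/87 = 0 ∩ |BC|² = 12100/261]
   → B = (476/87, 407/87)
5. A_x = 0  [A is the reflection of D across F]
6. A_y = -16  [A is the reflection of D across F]
   → A = (0, -16)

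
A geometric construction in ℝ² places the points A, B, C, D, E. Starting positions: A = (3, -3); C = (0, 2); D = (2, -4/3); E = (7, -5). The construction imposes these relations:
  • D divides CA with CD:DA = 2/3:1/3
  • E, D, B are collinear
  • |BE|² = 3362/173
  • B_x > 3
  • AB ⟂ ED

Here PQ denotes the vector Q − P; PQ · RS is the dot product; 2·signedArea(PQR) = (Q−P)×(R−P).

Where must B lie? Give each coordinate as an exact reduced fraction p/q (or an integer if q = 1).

1. B_x = 596/173  [E, D, B are collinear ∩ AB ⟂ ED]
2. B_y = -414/173  [E, D, B are collinear ∩ AB ⟂ ED]
   → B = (596/173, -414/173)

B = (596/173, -414/173)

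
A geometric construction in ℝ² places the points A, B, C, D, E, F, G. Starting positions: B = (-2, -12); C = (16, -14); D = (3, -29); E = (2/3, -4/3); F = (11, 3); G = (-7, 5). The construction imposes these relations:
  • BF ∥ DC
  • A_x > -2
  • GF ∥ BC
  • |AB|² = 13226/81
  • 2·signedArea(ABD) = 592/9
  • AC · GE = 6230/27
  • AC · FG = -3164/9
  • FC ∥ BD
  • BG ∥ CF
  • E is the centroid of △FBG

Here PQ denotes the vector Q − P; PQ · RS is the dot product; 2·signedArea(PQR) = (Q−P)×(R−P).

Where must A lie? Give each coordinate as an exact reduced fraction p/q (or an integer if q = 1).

1. A_x = -17/9  [2·signedArea(ABD) = 592/9 ∩ AC · FG = -3164/9]
2. A_y = 7/9  [2·signedArea(ABD) = 592/9 ∩ AC · FG = -3164/9]
   → A = (-17/9, 7/9)

A = (-17/9, 7/9)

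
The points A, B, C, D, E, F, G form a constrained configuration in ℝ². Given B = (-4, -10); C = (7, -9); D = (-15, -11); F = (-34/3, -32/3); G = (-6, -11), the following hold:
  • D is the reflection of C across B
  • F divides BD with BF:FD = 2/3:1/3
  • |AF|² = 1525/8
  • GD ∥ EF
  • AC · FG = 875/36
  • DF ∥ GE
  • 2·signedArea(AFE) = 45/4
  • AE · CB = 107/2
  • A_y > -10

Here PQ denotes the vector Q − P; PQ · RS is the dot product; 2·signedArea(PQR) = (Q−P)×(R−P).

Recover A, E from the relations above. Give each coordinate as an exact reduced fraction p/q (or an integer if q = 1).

A = (29/12, -113/12)
E = (-7/3, -32/3)

1. A_x = 29/12  [line -16/3·x + 1/3·y + 577/36 = 0 ∩ |AF|² = 1525/8]
2. A_y = -113/12  [line -16/3·x + 1/3·y + 577/36 = 0 ∩ |AF|² = 1525/8]
   → A = (29/12, -113/12)
3. E_x = -7/3  [2·signedArea(AFE) = 45/4 ∩ GD ∥ EF]
4. E_y = -32/3  [2·signedArea(AFE) = 45/4 ∩ GD ∥ EF]
   → E = (-7/3, -32/3)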